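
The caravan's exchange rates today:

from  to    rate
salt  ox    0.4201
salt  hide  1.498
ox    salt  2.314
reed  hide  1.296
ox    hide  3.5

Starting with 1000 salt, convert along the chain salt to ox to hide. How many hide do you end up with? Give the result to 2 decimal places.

1470.35

1000 salt × 0.4201 = 420.1 ox
420.1 ox × 3.5 = 1470.35 hide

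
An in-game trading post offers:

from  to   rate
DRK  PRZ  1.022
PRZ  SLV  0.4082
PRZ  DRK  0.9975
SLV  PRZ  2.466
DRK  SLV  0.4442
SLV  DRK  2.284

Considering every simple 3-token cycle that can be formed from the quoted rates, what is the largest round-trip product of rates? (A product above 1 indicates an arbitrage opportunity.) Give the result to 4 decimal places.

DRK→SLV→PRZ→DRK: 0.4442 × 2.466 × 0.9975 = 1.09266
DRK→PRZ→SLV→DRK: 1.022 × 0.4082 × 2.284 = 0.95284
Maximum is DRK→SLV→PRZ→DRK at 1.0927; arbitrage exists.

1.0927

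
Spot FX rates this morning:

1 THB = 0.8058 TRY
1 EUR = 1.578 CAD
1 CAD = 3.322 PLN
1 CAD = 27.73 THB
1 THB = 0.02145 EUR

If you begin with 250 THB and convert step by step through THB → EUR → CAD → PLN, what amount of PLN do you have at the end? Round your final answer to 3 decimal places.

250 THB × 0.02145 = 5.3625 EUR
5.3625 EUR × 1.578 = 8.462025 CAD
8.462025 CAD × 3.322 = 28.11084705 PLN

28.111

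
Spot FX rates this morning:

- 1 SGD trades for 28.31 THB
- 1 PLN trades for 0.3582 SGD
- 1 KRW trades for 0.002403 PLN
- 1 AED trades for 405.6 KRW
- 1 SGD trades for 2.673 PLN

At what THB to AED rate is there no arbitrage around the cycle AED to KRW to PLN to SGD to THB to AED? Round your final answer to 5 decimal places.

0.10118

Known legs of the cycle: 405.6 × 0.002403 × 0.3582 × 28.31 = 9.8836456816656
For no arbitrage the full-cycle product must be 1, so the missing rate is 1 / 9.8836456816656 ≈ 0.1011772.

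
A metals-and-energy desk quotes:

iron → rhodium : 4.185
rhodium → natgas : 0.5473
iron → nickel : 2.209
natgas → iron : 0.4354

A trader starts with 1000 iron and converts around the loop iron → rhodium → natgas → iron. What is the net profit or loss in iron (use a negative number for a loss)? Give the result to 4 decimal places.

-2.7379

1000 iron × 4.185 = 4185 rhodium
4185 rhodium × 0.5473 = 2290.4505 natgas
2290.4505 natgas × 0.4354 = 997.2621477 iron
Net change: 997.2621477 − 1000 = -2.7378523 iron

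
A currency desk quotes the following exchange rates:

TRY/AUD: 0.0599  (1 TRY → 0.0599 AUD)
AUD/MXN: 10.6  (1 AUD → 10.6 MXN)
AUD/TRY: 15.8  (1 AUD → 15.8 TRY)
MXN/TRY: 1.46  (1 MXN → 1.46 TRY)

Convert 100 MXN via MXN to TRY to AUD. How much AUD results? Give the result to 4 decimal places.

100 MXN × 1.46 = 146 TRY
146 TRY × 0.0599 = 8.7454 AUD

8.7454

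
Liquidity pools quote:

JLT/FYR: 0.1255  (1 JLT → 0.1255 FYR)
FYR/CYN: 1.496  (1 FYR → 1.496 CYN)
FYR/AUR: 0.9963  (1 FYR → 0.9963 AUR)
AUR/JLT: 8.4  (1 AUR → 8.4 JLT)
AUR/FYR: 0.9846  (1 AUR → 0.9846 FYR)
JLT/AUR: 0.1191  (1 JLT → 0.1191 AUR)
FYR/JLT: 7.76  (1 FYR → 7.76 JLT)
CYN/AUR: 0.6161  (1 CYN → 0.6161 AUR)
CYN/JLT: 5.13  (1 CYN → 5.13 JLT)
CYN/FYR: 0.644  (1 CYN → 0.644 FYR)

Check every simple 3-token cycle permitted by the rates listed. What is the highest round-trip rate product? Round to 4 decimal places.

AUR→JLT→FYR→AUR: 8.4 × 0.1255 × 0.9963 = 1.05030
FYR→CYN→JLT→FYR: 1.496 × 5.13 × 0.1255 = 0.96315
AUR→FYR→JLT→AUR: 0.9846 × 7.76 × 0.1191 = 0.90998
AUR→FYR→CYN→AUR: 0.9846 × 1.496 × 0.6161 = 0.90749
Maximum is AUR→JLT→FYR→AUR at 1.0503; arbitrage exists.

1.0503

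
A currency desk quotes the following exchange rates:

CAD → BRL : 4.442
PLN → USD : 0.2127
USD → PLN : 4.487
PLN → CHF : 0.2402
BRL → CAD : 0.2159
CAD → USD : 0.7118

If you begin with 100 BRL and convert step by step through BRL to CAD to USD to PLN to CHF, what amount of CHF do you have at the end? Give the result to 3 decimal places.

16.563

100 BRL × 0.2159 = 21.59 CAD
21.59 CAD × 0.7118 = 15.367762 USD
15.367762 USD × 4.487 = 68.955148094 PLN
68.955148094 PLN × 0.2402 = 16.5630265721788 CHF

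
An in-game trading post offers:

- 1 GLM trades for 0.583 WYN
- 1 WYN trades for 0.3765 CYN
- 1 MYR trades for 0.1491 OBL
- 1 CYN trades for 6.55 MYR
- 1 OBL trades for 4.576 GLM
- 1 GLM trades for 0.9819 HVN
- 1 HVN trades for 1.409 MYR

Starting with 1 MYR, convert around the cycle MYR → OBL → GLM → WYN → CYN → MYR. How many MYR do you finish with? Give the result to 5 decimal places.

0.98093

1 MYR × 0.1491 = 0.1491 OBL
0.1491 OBL × 4.576 = 0.6822816 GLM
0.6822816 GLM × 0.583 = 0.3977701728 WYN
0.3977701728 WYN × 0.3765 = 0.1497604700592 CYN
0.1497604700592 CYN × 6.55 = 0.98093107888776 MYR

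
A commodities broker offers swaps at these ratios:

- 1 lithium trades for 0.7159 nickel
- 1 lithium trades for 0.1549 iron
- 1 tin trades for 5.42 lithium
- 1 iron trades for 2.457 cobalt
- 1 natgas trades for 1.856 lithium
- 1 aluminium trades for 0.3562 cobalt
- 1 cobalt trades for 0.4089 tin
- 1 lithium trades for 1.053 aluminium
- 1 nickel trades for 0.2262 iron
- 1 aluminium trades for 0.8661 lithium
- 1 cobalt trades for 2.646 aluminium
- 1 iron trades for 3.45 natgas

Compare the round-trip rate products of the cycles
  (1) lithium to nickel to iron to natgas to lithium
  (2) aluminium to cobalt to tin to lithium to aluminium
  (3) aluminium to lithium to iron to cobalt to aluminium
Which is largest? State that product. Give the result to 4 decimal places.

(1) 0.7159 × 0.2262 × 3.45 × 1.856 = 1.03691
(2) 0.3562 × 0.4089 × 5.42 × 1.053 = 0.83126
(3) 0.8661 × 0.1549 × 2.457 × 2.646 = 0.87220
Highest is cycle (1) at 1.0369 (>1, arbitrage).

1.0369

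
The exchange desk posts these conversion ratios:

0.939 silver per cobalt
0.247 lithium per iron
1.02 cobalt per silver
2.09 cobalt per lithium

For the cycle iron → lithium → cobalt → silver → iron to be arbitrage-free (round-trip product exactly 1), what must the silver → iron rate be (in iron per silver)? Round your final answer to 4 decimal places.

2.0630

Known legs of the cycle: 0.247 × 2.09 × 0.939 = 0.48473997
For no arbitrage the full-cycle product must be 1, so the missing rate is 1 / 0.48473997 ≈ 2.062962.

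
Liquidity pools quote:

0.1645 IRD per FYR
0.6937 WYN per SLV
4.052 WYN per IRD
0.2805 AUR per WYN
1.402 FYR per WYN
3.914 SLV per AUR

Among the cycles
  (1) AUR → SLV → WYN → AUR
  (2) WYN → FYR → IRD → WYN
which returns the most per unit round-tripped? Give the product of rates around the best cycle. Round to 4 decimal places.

(1) 3.914 × 0.6937 × 0.2805 = 0.76160
(2) 1.402 × 0.1645 × 4.052 = 0.93451
Highest is cycle (2) at 0.9345 (≤1, no arbitrage).

0.9345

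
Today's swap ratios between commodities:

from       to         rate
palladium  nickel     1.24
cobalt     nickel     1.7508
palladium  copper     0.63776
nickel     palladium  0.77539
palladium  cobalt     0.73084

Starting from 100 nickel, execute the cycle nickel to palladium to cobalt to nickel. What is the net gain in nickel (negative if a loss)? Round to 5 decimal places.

100 nickel × 0.77539 = 77.539 palladium
77.539 palladium × 0.73084 = 56.66860276 cobalt
56.66860276 cobalt × 1.7508 = 99.215389712208 nickel
Net change: 99.215389712208 − 100 = -0.784610287792 nickel

-0.78461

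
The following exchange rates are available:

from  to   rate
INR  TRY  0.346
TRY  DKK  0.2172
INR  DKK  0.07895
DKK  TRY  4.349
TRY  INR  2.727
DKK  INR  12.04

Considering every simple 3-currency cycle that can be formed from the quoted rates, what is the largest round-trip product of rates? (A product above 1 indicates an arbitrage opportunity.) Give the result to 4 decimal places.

TRY→INR→DKK→TRY: 2.727 × 0.07895 × 4.349 = 0.93633
TRY→DKK→INR→TRY: 0.2172 × 12.04 × 0.346 = 0.90482
Maximum is TRY→INR→DKK→TRY at 0.9363; no arbitrage — every cycle loses value.

0.9363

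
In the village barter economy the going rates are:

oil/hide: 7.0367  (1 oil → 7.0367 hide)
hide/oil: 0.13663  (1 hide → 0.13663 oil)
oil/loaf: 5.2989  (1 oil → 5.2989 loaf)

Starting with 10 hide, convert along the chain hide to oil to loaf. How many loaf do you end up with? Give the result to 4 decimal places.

10 hide × 0.13663 = 1.3663 oil
1.3663 oil × 5.2989 = 7.23988707 loaf

7.2399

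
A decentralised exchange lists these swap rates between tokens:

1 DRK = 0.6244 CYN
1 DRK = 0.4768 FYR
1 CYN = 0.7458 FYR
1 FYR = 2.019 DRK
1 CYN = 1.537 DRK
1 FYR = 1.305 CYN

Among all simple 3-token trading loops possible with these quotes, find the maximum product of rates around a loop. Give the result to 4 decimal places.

CYN→DRK→FYR→CYN: 1.537 × 0.4768 × 1.305 = 0.95636
CYN→FYR→DRK→CYN: 0.7458 × 2.019 × 0.6244 = 0.94020
Maximum is CYN→DRK→FYR→CYN at 0.9564; no arbitrage — every cycle loses value.

0.9564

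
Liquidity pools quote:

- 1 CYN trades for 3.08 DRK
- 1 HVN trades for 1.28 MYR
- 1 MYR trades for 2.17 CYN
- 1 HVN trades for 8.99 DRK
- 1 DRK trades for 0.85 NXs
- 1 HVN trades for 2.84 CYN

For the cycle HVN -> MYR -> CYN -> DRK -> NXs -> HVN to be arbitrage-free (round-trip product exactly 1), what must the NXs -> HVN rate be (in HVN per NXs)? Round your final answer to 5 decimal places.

Known legs of the cycle: 1.28 × 2.17 × 3.08 × 0.85 = 7.2717568
For no arbitrage the full-cycle product must be 1, so the missing rate is 1 / 7.2717568 ≈ 0.1375184.

0.13752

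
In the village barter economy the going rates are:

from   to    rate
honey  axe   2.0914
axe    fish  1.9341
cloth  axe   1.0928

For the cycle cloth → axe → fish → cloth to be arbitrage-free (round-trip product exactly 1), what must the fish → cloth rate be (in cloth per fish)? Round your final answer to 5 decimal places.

Known legs of the cycle: 1.0928 × 1.9341 = 2.11358448
For no arbitrage the full-cycle product must be 1, so the missing rate is 1 / 2.11358448 ≈ 0.4731299.

0.47313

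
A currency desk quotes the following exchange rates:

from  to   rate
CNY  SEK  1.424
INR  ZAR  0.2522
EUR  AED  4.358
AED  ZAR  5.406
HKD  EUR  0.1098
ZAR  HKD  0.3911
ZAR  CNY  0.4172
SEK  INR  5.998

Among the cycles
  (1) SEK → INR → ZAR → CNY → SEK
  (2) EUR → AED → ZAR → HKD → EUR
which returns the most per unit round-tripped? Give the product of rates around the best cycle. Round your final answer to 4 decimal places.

1.0117

(1) 5.998 × 0.2522 × 0.4172 × 1.424 = 0.89868
(2) 4.358 × 5.406 × 0.3911 × 0.1098 = 1.01170
Highest is cycle (2) at 1.0117 (>1, arbitrage).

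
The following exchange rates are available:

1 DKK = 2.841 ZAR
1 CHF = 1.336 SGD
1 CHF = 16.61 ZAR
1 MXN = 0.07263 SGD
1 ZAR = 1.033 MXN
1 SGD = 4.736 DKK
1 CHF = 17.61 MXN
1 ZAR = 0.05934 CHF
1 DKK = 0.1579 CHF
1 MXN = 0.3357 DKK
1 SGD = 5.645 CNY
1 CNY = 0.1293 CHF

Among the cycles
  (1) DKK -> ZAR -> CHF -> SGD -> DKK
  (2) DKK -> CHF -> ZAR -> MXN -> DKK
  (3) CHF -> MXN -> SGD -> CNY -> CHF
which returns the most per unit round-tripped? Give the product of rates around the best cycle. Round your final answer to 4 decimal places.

1.0667

(1) 2.841 × 0.05934 × 1.336 × 4.736 = 1.06669
(2) 0.1579 × 16.61 × 1.033 × 0.3357 = 0.90950
(3) 17.61 × 0.07263 × 5.645 × 0.1293 = 0.93355
Highest is cycle (1) at 1.0667 (>1, arbitrage).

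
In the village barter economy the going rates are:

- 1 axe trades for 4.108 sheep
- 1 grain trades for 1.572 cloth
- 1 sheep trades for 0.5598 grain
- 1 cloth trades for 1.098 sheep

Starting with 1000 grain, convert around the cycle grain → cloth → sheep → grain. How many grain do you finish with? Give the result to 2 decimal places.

1000 grain × 1.572 = 1572 cloth
1572 cloth × 1.098 = 1726.056 sheep
1726.056 sheep × 0.5598 = 966.2461488 grain

966.25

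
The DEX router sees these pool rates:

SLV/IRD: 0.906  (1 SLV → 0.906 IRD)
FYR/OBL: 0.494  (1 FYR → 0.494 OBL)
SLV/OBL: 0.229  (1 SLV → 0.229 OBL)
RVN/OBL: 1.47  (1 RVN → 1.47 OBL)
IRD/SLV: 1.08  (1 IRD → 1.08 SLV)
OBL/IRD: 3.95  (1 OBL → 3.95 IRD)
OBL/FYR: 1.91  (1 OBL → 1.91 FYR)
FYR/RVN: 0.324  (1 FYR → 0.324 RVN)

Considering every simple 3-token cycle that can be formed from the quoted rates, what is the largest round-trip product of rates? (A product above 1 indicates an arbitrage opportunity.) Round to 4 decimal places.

0.9769

IRD→SLV→OBL→IRD: 1.08 × 0.229 × 3.95 = 0.97691
RVN→OBL→FYR→RVN: 1.47 × 1.91 × 0.324 = 0.90969
Maximum is IRD→SLV→OBL→IRD at 0.9769; no arbitrage — every cycle loses value.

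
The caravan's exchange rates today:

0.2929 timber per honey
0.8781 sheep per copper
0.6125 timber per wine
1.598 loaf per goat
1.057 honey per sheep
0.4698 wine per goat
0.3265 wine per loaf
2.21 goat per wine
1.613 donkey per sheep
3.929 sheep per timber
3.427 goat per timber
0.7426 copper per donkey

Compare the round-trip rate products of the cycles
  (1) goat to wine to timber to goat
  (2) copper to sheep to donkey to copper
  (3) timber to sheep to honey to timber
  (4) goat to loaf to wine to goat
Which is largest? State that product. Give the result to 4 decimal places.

(1) 0.4698 × 0.6125 × 3.427 = 0.98613
(2) 0.8781 × 1.613 × 0.7426 = 1.05180
(3) 3.929 × 1.057 × 0.2929 = 1.21640
(4) 1.598 × 0.3265 × 2.21 = 1.15306
Highest is cycle (3) at 1.2164 (>1, arbitrage).

1.2164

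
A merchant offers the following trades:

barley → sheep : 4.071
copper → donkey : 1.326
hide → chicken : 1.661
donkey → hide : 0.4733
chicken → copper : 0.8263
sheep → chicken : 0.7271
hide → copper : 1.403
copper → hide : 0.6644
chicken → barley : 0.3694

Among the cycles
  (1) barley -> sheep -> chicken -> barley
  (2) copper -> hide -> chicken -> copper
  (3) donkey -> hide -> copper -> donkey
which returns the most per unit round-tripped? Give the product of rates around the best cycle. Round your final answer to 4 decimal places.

1.0934

(1) 4.071 × 0.7271 × 0.3694 = 1.09343
(2) 0.6644 × 1.661 × 0.8263 = 0.91188
(3) 0.4733 × 1.403 × 1.326 = 0.88052
Highest is cycle (1) at 1.0934 (>1, arbitrage).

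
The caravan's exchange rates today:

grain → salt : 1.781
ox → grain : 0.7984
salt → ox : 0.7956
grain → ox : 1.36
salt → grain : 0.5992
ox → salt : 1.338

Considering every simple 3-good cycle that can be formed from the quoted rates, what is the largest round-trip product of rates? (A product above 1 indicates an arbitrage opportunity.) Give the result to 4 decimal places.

grain→salt→ox→grain: 1.781 × 0.7956 × 0.7984 = 1.13130
grain→ox→salt→grain: 1.36 × 1.338 × 0.5992 = 1.09035
Maximum is grain→salt→ox→grain at 1.1313; arbitrage exists.

1.1313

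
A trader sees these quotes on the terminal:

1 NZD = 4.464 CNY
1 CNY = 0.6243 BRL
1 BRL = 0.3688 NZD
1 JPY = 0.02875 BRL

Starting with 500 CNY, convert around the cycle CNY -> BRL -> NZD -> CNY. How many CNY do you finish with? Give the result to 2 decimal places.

513.90

500 CNY × 0.6243 = 312.15 BRL
312.15 BRL × 0.3688 = 115.12092 NZD
115.12092 NZD × 4.464 = 513.89978688 CNY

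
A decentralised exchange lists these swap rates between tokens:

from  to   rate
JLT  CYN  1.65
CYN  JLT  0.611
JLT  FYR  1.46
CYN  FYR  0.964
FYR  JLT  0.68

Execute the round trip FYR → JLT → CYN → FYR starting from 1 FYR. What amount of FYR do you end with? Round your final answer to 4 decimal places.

1 FYR × 0.68 = 0.68 JLT
0.68 JLT × 1.65 = 1.122 CYN
1.122 CYN × 0.964 = 1.081608 FYR

1.0816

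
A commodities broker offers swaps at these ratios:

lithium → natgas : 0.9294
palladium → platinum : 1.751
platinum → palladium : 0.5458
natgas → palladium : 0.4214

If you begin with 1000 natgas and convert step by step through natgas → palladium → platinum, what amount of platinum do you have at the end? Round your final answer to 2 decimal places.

1000 natgas × 0.4214 = 421.4 palladium
421.4 palladium × 1.751 = 737.8714 platinum

737.87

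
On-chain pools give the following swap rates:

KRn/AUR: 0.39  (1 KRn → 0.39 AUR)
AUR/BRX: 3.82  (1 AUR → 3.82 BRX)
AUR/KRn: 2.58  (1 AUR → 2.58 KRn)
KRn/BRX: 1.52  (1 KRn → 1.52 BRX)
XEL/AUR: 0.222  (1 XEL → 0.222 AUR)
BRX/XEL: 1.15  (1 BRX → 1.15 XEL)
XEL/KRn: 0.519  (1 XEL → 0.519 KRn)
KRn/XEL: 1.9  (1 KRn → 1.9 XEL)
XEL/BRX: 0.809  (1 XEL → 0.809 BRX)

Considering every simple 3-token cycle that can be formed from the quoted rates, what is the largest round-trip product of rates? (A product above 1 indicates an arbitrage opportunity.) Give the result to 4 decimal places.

1.0882

XEL→AUR→KRn→XEL: 0.222 × 2.58 × 1.9 = 1.08824
XEL→AUR→BRX→XEL: 0.222 × 3.82 × 1.15 = 0.97525
XEL→KRn→BRX→XEL: 0.519 × 1.52 × 1.15 = 0.90721
Maximum is XEL→AUR→KRn→XEL at 1.0882; arbitrage exists.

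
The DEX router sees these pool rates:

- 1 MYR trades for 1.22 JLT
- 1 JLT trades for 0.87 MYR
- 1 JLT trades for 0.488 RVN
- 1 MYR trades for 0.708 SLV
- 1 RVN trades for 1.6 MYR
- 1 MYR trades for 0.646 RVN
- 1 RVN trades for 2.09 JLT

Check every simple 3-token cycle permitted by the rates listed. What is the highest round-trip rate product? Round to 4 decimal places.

MYR→RVN→JLT→MYR: 0.646 × 2.09 × 0.87 = 1.17462
MYR→JLT→RVN→MYR: 1.22 × 0.488 × 1.6 = 0.95258
Maximum is MYR→RVN→JLT→MYR at 1.1746; arbitrage exists.

1.1746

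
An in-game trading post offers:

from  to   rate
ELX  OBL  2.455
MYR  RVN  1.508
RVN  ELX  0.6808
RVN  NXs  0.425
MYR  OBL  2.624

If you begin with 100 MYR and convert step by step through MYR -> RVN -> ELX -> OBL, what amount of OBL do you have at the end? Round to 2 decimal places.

100 MYR × 1.508 = 150.8 RVN
150.8 RVN × 0.6808 = 102.66464 ELX
102.66464 ELX × 2.455 = 252.0416912 OBL

252.04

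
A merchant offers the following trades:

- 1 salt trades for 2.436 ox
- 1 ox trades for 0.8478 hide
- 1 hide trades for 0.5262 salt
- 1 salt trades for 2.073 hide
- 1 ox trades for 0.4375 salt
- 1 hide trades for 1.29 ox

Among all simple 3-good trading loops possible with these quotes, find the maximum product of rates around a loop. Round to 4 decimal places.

hide→ox→salt→hide: 1.29 × 0.4375 × 2.073 = 1.16995
hide→salt→ox→hide: 0.5262 × 2.436 × 0.8478 = 1.08673
Maximum is hide→ox→salt→hide at 1.1699; arbitrage exists.

1.1699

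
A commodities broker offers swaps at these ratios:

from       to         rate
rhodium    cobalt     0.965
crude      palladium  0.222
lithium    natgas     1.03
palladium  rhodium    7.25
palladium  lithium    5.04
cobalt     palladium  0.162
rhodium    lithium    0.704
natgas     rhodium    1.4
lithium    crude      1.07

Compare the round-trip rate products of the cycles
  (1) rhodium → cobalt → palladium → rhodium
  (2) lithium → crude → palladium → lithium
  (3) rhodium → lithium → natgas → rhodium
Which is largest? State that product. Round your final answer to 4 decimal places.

(1) 0.965 × 0.162 × 7.25 = 1.13339
(2) 1.07 × 0.222 × 5.04 = 1.19720
(3) 0.704 × 1.03 × 1.4 = 1.01517
Highest is cycle (2) at 1.1972 (>1, arbitrage).

1.1972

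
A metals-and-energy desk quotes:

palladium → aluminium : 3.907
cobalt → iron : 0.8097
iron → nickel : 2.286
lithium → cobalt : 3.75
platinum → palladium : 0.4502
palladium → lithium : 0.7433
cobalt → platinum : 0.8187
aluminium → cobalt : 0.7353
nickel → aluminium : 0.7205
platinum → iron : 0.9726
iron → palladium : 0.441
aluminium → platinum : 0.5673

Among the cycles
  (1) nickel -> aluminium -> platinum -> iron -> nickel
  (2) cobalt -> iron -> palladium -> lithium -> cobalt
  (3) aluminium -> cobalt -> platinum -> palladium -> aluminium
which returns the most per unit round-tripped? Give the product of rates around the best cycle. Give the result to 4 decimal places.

1.0589

(1) 0.7205 × 0.5673 × 0.9726 × 2.286 = 0.90878
(2) 0.8097 × 0.441 × 0.7433 × 3.75 = 0.99531
(3) 0.7353 × 0.8187 × 0.4502 × 3.907 = 1.05886
Highest is cycle (3) at 1.0589 (>1, arbitrage).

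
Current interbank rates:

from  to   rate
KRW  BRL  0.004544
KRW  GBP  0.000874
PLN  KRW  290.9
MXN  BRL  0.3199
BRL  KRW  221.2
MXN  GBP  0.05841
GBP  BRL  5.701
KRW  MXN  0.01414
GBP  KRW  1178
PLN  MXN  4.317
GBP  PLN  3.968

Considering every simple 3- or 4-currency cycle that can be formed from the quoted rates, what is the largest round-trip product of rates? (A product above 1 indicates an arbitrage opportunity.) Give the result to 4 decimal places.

BRL→KRW→GBP→BRL: 221.2 × 0.000874 × 5.701 = 1.10217
BRL→KRW→MXN→GBP→BRL: 221.2 × 0.01414 × 0.05841 × 5.701 = 1.04153
GBP→PLN→KRW→GBP: 3.968 × 290.9 × 0.000874 = 1.00885
BRL→KRW→MXN→BRL: 221.2 × 0.01414 × 0.3199 = 1.00057
GBP→PLN→MXN→GBP: 3.968 × 4.317 × 0.05841 = 1.00055
GBP→KRW→MXN→GBP: 1178 × 0.01414 × 0.05841 = 0.97293
GBP→PLN→KRW→MXN→GBP: 3.968 × 290.9 × 0.01414 × 0.05841 = 0.95335
Maximum is BRL→KRW→GBP→BRL at 1.1022; arbitrage exists.

1.1022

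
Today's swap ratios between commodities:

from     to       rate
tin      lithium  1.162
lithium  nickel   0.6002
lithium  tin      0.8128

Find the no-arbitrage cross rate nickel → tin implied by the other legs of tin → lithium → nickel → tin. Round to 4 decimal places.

1.4338

Known legs of the cycle: 1.162 × 0.6002 = 0.6974324
For no arbitrage the full-cycle product must be 1, so the missing rate is 1 / 0.6974324 ≈ 1.433831.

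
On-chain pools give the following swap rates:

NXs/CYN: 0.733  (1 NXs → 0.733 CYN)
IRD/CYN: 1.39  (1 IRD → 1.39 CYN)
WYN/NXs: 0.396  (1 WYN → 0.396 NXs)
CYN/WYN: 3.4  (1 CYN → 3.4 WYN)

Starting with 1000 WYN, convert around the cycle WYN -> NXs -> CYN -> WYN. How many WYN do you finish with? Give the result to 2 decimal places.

1000 WYN × 0.396 = 396 NXs
396 NXs × 0.733 = 290.268 CYN
290.268 CYN × 3.4 = 986.9112 WYN

986.91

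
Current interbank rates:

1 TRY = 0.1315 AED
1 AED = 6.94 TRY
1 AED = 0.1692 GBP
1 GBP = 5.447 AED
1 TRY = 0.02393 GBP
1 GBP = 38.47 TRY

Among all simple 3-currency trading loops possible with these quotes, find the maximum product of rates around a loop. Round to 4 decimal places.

0.9046

GBP→AED→TRY→GBP: 5.447 × 6.94 × 0.02393 = 0.90461
GBP→TRY→AED→GBP: 38.47 × 0.1315 × 0.1692 = 0.85595
Maximum is GBP→AED→TRY→GBP at 0.9046; no arbitrage — every cycle loses value.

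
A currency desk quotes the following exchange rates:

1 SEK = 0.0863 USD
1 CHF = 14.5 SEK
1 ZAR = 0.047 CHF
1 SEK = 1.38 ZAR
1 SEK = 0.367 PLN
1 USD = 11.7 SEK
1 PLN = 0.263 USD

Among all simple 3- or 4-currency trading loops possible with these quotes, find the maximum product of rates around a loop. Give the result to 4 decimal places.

USD→SEK→PLN→USD: 11.7 × 0.367 × 0.263 = 1.12930
CHF→SEK→ZAR→CHF: 14.5 × 1.38 × 0.047 = 0.94047
Maximum is USD→SEK→PLN→USD at 1.1293; arbitrage exists.

1.1293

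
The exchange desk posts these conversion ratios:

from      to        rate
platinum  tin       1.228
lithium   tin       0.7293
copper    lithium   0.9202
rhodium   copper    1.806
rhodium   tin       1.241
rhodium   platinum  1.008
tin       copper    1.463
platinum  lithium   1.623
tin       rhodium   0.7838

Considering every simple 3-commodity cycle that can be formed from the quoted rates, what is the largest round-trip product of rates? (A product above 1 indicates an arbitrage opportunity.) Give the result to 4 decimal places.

0.9818

tin→copper→lithium→tin: 1.463 × 0.9202 × 0.7293 = 0.98182
tin→rhodium→platinum→tin: 0.7838 × 1.008 × 1.228 = 0.97021
Maximum is tin→copper→lithium→tin at 0.9818; no arbitrage — every cycle loses value.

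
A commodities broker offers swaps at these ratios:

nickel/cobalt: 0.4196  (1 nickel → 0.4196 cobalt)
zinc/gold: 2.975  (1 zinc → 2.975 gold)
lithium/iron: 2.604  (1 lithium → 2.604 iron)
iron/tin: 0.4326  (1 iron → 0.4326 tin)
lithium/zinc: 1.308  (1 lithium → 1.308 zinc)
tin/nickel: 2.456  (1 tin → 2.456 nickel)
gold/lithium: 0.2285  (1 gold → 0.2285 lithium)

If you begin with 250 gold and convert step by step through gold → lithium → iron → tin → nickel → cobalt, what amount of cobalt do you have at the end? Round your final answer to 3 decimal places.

66.316

250 gold × 0.2285 = 57.125 lithium
57.125 lithium × 2.604 = 148.7535 iron
148.7535 iron × 0.4326 = 64.3507641 tin
64.3507641 tin × 2.456 = 158.0454766296 nickel
158.0454766296 nickel × 0.4196 = 66.31588199378016 cobalt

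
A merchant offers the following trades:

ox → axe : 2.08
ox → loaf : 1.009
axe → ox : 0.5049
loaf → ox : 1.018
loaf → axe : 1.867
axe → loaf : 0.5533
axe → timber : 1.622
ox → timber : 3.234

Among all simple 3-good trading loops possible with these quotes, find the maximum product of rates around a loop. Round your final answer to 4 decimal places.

loaf→ox→axe→loaf: 1.018 × 2.08 × 0.5533 = 1.17158
loaf→axe→ox→loaf: 1.867 × 0.5049 × 1.009 = 0.95113
Maximum is loaf→ox→axe→loaf at 1.1716; arbitrage exists.

1.1716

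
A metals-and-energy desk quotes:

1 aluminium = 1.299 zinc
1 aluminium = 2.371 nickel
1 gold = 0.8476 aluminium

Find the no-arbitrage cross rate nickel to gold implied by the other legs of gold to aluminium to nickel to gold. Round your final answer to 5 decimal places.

Known legs of the cycle: 0.8476 × 2.371 = 2.0096596
For no arbitrage the full-cycle product must be 1, so the missing rate is 1 / 2.0096596 ≈ 0.4975967.

0.49760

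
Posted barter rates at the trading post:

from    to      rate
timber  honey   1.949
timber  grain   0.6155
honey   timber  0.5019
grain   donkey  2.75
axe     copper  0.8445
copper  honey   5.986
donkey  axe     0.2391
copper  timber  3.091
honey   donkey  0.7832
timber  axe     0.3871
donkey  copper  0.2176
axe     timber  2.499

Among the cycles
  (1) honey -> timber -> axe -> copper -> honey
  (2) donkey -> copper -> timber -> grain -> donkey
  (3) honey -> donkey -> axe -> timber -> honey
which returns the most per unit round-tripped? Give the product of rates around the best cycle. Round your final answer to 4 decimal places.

(1) 0.5019 × 0.3871 × 0.8445 × 5.986 = 0.98215
(2) 0.2176 × 3.091 × 0.6155 × 2.75 = 1.13846
(3) 0.7832 × 0.2391 × 2.499 × 1.949 = 0.91207
Highest is cycle (2) at 1.1385 (>1, arbitrage).

1.1385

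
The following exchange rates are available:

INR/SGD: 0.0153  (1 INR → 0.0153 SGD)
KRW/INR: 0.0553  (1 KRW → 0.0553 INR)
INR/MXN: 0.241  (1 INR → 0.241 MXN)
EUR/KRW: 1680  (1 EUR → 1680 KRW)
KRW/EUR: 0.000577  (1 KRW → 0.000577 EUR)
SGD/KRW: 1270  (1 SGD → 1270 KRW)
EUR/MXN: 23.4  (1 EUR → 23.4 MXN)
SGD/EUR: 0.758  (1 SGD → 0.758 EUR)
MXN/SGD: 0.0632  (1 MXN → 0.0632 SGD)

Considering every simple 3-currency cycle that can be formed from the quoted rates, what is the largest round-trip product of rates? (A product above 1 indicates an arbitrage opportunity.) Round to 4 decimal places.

EUR→MXN→SGD→EUR: 23.4 × 0.0632 × 0.758 = 1.12099
KRW→INR→SGD→KRW: 0.0553 × 0.0153 × 1270 = 1.07453
Maximum is EUR→MXN→SGD→EUR at 1.1210; arbitrage exists.

1.1210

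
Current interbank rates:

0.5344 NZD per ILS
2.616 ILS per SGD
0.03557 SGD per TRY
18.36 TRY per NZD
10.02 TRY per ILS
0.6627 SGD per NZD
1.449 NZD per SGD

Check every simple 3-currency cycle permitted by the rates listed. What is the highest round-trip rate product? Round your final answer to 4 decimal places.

NZD→TRY→SGD→NZD: 18.36 × 0.03557 × 1.449 = 0.94629
SGD→ILS→TRY→SGD: 2.616 × 10.02 × 0.03557 = 0.93237
NZD→SGD→ILS→NZD: 0.6627 × 2.616 × 0.5344 = 0.92645
Maximum is NZD→TRY→SGD→NZD at 0.9463; no arbitrage — every cycle loses value.

0.9463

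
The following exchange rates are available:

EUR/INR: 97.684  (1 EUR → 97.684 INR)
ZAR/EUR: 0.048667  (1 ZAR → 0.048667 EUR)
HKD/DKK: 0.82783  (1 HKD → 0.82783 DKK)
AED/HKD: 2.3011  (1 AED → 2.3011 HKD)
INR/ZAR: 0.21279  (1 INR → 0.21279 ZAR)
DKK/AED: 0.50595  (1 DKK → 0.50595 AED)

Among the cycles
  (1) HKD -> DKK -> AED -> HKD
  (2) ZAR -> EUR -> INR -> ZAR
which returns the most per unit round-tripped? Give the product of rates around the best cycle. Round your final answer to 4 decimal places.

(1) 0.82783 × 0.50595 × 2.3011 = 0.96379
(2) 0.048667 × 97.684 × 0.21279 = 1.01160
Highest is cycle (2) at 1.0116 (>1, arbitrage).

1.0116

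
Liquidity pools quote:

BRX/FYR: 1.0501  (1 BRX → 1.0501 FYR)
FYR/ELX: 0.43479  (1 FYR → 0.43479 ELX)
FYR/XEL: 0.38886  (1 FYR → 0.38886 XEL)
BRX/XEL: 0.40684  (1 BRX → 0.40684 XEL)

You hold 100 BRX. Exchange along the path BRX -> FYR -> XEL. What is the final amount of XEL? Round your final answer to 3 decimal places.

40.834

100 BRX × 1.0501 = 105.01 FYR
105.01 FYR × 0.38886 = 40.8341886 XEL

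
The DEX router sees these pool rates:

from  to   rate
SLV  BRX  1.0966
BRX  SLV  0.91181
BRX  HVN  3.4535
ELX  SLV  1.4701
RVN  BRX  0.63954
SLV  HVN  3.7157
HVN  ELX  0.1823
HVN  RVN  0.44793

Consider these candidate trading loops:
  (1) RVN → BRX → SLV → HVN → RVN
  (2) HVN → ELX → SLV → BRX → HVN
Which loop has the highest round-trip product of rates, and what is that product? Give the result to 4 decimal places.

(1) 0.63954 × 0.91181 × 3.7157 × 0.44793 = 0.97056
(2) 0.1823 × 1.4701 × 1.0966 × 3.4535 = 1.01494
Highest is cycle (2) at 1.0149 (>1, arbitrage).

1.0149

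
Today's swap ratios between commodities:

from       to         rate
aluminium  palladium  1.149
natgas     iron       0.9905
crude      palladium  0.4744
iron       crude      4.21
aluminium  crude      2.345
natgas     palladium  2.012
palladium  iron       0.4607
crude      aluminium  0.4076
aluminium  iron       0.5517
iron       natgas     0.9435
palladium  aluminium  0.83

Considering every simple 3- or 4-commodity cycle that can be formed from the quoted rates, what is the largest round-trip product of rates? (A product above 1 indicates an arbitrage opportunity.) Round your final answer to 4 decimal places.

0.9467

aluminium→iron→crude→aluminium: 0.5517 × 4.21 × 0.4076 = 0.94671
aluminium→crude→palladium→aluminium: 2.345 × 0.4744 × 0.83 = 0.92335
palladium→iron→crude→palladium: 0.4607 × 4.21 × 0.4744 = 0.92012
aluminium→iron→crude→palladium→aluminium: 0.5517 × 4.21 × 0.4744 × 0.83 = 0.91455
aluminium→palladium→iron→crude→aluminium: 1.149 × 0.4607 × 4.21 × 0.4076 = 0.90835
natgas→palladium→iron→natgas: 2.012 × 0.4607 × 0.9435 = 0.87456
natgas→palladium→aluminium→iron→natgas: 2.012 × 0.83 × 0.5517 × 0.9435 = 0.86926
Maximum is aluminium→iron→crude→aluminium at 0.9467; no arbitrage — every cycle loses value.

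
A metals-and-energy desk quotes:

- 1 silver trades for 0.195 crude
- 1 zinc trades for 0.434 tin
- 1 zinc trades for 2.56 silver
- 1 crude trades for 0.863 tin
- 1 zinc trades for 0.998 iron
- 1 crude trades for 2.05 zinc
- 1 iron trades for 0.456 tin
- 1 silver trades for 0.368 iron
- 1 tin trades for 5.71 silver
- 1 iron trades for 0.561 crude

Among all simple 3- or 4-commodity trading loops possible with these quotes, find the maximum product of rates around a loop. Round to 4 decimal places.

zinc→iron→crude→zinc: 0.998 × 0.561 × 2.05 = 1.14775
zinc→silver→iron→crude→zinc: 2.56 × 0.368 × 0.561 × 2.05 = 1.08344
zinc→silver→crude→zinc: 2.56 × 0.195 × 2.05 = 1.02336
crude→tin→silver→iron→crude: 0.863 × 5.71 × 0.368 × 0.561 = 1.01732
zinc→tin→silver→crude→zinc: 0.434 × 5.71 × 0.195 × 2.05 = 0.99064
crude→tin→silver→crude: 0.863 × 5.71 × 0.195 = 0.96091
silver→iron→tin→silver: 0.368 × 0.456 × 5.71 = 0.95818
Maximum is zinc→iron→crude→zinc at 1.1477; arbitrage exists.

1.1477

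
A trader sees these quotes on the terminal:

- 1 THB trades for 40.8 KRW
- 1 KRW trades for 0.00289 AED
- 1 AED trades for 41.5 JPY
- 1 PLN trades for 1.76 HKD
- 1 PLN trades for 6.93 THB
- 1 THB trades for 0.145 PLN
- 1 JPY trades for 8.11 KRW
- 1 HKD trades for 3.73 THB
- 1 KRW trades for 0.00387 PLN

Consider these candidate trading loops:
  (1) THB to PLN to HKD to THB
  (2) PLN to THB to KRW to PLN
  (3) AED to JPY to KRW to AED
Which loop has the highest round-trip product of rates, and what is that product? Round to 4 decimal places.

(1) 0.145 × 1.76 × 3.73 = 0.95190
(2) 6.93 × 40.8 × 0.00387 = 1.09422
(3) 41.5 × 8.11 × 0.00289 = 0.97267
Highest is cycle (2) at 1.0942 (>1, arbitrage).

1.0942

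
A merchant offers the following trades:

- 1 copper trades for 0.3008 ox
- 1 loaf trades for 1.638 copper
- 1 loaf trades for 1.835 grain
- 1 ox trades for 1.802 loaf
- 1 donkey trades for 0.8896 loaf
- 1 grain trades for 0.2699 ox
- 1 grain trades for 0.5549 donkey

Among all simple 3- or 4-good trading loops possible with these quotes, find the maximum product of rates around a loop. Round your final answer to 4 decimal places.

0.9058

donkey→loaf→grain→donkey: 0.8896 × 1.835 × 0.5549 = 0.90583
loaf→grain→ox→loaf: 1.835 × 0.2699 × 1.802 = 0.89247
copper→ox→loaf→copper: 0.3008 × 1.802 × 1.638 = 0.88786
Maximum is donkey→loaf→grain→donkey at 0.9058; no arbitrage — every cycle loses value.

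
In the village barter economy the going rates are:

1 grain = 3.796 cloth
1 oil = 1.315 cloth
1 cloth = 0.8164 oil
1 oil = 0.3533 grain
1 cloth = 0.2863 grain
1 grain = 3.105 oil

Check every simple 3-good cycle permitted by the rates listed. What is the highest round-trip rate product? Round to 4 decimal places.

grain→oil→cloth→grain: 3.105 × 1.315 × 0.2863 = 1.16898
grain→cloth→oil→grain: 3.796 × 0.8164 × 0.3533 = 1.09490
Maximum is grain→oil→cloth→grain at 1.1690; arbitrage exists.

1.1690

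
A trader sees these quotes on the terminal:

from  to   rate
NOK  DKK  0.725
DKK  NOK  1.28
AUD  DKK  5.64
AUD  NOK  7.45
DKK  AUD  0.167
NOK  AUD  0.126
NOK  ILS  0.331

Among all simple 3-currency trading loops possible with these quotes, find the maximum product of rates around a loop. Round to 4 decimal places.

0.9096

AUD→DKK→NOK→AUD: 5.64 × 1.28 × 0.126 = 0.90962
AUD→NOK→DKK→AUD: 7.45 × 0.725 × 0.167 = 0.90201
Maximum is AUD→DKK→NOK→AUD at 0.9096; no arbitrage — every cycle loses value.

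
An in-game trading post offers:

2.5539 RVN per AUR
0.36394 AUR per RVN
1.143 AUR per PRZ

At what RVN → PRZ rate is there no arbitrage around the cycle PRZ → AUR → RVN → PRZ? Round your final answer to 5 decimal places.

0.34257

Known legs of the cycle: 1.143 × 2.5539 = 2.9191077
For no arbitrage the full-cycle product must be 1, so the missing rate is 1 / 2.9191077 ≈ 0.3425704.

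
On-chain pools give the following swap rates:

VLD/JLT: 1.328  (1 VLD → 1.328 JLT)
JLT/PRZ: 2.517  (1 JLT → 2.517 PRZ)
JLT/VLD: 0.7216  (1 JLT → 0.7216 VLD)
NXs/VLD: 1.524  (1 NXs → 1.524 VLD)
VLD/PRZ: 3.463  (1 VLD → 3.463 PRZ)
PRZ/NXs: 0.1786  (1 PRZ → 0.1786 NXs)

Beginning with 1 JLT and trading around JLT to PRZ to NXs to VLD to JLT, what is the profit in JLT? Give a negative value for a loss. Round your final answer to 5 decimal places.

-0.09020

1 JLT × 2.517 = 2.517 PRZ
2.517 PRZ × 0.1786 = 0.4495362 NXs
0.4495362 NXs × 1.524 = 0.6850931688 VLD
0.6850931688 VLD × 1.328 = 0.9098037281664 JLT
Net change: 0.9098037281664 − 1 = -0.0901962718336 JLT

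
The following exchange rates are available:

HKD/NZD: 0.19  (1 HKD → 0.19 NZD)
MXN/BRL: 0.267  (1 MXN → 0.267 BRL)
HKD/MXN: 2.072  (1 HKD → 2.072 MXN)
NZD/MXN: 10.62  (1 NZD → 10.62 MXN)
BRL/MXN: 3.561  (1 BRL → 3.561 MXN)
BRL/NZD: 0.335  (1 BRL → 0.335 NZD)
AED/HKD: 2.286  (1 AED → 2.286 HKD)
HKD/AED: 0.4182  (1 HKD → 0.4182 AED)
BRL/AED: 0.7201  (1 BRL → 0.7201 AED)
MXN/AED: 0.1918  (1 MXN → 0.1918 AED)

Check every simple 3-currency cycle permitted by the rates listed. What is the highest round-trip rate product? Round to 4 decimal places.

NZD→MXN→BRL→NZD: 10.62 × 0.267 × 0.335 = 0.94991
HKD→MXN→AED→HKD: 2.072 × 0.1918 × 2.286 = 0.90848
Maximum is NZD→MXN→BRL→NZD at 0.9499; no arbitrage — every cycle loses value.

0.9499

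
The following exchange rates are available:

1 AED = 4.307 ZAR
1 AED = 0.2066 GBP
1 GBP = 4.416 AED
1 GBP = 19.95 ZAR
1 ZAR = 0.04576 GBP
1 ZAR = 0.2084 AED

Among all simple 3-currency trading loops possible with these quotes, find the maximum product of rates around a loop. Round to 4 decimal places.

GBP→AED→ZAR→GBP: 4.416 × 4.307 × 0.04576 = 0.87034
GBP→ZAR→AED→GBP: 19.95 × 0.2084 × 0.2066 = 0.85896
Maximum is GBP→AED→ZAR→GBP at 0.8703; no arbitrage — every cycle loses value.

0.8703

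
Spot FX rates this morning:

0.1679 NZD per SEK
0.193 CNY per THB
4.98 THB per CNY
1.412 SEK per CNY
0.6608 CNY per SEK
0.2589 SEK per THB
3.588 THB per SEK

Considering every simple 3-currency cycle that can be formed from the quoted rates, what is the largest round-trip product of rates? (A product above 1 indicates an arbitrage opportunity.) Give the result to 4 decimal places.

CNY→SEK→THB→CNY: 1.412 × 3.588 × 0.193 = 0.97779
CNY→THB→SEK→CNY: 4.98 × 0.2589 × 0.6608 = 0.85198
Maximum is CNY→SEK→THB→CNY at 0.9778; no arbitrage — every cycle loses value.

0.9778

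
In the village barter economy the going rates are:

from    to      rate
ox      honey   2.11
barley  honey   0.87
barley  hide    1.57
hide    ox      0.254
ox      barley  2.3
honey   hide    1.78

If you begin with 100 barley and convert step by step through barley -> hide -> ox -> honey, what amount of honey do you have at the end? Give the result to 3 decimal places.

100 barley × 1.57 = 157 hide
157 hide × 0.254 = 39.878 ox
39.878 ox × 2.11 = 84.14258 honey

84.143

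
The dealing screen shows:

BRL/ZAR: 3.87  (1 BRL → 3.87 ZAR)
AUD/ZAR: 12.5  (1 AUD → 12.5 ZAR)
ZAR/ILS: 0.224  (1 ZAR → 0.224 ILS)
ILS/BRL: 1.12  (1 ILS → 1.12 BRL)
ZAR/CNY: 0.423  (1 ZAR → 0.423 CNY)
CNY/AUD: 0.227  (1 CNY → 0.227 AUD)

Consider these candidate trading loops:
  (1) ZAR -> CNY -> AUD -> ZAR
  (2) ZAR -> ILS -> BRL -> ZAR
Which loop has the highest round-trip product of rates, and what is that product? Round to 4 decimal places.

(1) 0.423 × 0.227 × 12.5 = 1.20026
(2) 0.224 × 1.12 × 3.87 = 0.97091
Highest is cycle (1) at 1.2003 (>1, arbitrage).

1.2003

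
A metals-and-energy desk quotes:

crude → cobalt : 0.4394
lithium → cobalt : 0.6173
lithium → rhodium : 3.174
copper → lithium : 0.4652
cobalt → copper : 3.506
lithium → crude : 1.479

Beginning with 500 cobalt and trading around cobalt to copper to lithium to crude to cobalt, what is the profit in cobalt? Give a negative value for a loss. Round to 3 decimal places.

500 cobalt × 3.506 = 1753 copper
1753 copper × 0.4652 = 815.4956 lithium
815.4956 lithium × 1.479 = 1206.1179924 crude
1206.1179924 crude × 0.4394 = 529.96824586056 cobalt
Net change: 529.96824586056 − 500 = 29.96824586056 cobalt

29.968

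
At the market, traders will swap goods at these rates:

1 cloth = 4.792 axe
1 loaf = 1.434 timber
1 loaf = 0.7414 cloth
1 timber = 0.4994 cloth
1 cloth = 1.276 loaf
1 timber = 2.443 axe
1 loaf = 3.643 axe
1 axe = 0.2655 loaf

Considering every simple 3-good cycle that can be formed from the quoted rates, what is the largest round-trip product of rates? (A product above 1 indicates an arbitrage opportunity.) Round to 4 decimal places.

0.9433

axe→loaf→cloth→axe: 0.2655 × 0.7414 × 4.792 = 0.94327
axe→loaf→timber→axe: 0.2655 × 1.434 × 2.443 = 0.93012
cloth→loaf→timber→cloth: 1.276 × 1.434 × 0.4994 = 0.91379
Maximum is axe→loaf→cloth→axe at 0.9433; no arbitrage — every cycle loses value.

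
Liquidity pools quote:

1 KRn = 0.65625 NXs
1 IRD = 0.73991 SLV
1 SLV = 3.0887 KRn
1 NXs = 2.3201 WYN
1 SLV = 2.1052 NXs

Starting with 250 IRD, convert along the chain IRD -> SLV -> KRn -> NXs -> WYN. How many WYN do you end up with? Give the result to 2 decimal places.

869.90

250 IRD × 0.73991 = 184.9775 SLV
184.9775 SLV × 3.0887 = 571.34000425 KRn
571.34000425 KRn × 0.65625 = 374.9418777890625 NXs
374.9418777890625 NXs × 2.3201 = 869.90265065840390625 WYN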